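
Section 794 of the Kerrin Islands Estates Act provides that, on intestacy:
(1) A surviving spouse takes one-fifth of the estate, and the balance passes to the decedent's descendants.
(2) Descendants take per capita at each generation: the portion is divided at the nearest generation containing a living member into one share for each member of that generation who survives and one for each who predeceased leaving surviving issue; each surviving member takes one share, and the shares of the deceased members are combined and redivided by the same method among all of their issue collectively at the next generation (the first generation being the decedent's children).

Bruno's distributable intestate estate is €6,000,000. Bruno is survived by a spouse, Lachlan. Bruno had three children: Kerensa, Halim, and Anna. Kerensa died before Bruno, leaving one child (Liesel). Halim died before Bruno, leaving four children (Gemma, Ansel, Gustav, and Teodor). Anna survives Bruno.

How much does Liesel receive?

Liesel receives €640,000.

Lachlan takes one-fifth of €6,000,000 = €1,200,000. The remaining €4,800,000 passes to the descendants.
The descendants' portion (€4,800,000) is divided at the children's generation into 3 shares of €1,600,000. Anna takes €1,600,000. The 2 shares of the deceased (Kerensa and Halim) are combined into a pool of €3,200,000.
That pool (€3,200,000) is divided at the grandchildren's generation equally among Liesel, Gemma, Ansel, Gustav, and Teodor: €640,000 each.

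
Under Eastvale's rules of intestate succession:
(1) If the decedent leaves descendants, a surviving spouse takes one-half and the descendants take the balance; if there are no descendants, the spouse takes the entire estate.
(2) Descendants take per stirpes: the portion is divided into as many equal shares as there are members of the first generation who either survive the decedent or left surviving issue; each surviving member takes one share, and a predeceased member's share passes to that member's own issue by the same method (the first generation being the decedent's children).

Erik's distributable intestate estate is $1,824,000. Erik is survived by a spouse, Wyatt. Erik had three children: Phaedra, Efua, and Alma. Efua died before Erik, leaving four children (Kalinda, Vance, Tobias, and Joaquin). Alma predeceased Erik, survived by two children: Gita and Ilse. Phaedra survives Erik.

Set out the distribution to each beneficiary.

Wyatt takes one-half of $1,824,000 = $912,000. The remaining $912,000 passes to the descendants.
The descendants' portion ($912,000) is divided into 3 shares of $304,000: Phaedra takes $304,000; Efua's $304,000 share passes to Efua's issue; Alma's $304,000 share passes to Alma's issue.
Efua's share ($304,000) is divided into 4 shares of $76,000: Kalinda, Vance, Tobias, and Joaquin each take $76,000.
Alma's share ($304,000) is divided into 2 shares of $152,000: Gita and Ilse each take $152,000.

Wyatt: $912,000; Phaedra: $304,000; Kalinda: $76,000; Vance: $76,000; Tobias: $76,000; Joaquin: $76,000; Gita: $152,000; Ilse: $152,000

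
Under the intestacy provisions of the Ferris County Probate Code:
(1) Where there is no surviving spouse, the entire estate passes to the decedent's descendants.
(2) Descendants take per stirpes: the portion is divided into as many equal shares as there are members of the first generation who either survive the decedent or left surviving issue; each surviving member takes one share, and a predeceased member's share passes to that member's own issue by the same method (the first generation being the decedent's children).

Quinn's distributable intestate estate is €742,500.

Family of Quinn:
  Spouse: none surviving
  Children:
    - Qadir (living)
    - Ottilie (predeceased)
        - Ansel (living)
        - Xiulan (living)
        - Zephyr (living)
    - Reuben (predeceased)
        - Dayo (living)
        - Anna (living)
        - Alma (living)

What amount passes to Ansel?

Ansel receives €82,500.

The entire €742,500 passes to the descendants.
That amount (€742,500) is divided into 3 shares of €247,500: Qadir takes €247,500; Ottilie's €247,500 share passes to Ottilie's issue; Reuben's €247,500 share passes to Reuben's issue.
Ottilie's share (€247,500) is divided into 3 shares of €82,500: Ansel, Xiulan, and Zephyr each take €82,500.
Reuben's share (€247,500) is divided into 3 shares of €82,500: Dayo, Anna, and Alma each take €82,500.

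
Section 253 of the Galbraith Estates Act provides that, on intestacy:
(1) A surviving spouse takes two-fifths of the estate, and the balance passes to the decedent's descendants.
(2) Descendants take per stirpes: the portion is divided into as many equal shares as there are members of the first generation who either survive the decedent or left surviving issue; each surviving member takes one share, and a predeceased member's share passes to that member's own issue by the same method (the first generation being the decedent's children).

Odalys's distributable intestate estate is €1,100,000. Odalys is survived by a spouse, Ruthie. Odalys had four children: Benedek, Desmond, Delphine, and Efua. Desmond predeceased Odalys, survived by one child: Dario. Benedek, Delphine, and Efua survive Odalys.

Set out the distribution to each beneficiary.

Ruthie: €440,000; Benedek: €165,000; Dario: €165,000; Delphine: €165,000; Efua: €165,000

Ruthie takes two-fifths of €1,100,000 = €440,000. The remaining €660,000 passes to the descendants.
The descendants' portion (€660,000) is divided into 4 shares of €165,000: Benedek, Delphine, and Efua each take €165,000; Desmond's €165,000 share passes to Desmond's issue.
Desmond's share (€165,000) passes entirely to Dario.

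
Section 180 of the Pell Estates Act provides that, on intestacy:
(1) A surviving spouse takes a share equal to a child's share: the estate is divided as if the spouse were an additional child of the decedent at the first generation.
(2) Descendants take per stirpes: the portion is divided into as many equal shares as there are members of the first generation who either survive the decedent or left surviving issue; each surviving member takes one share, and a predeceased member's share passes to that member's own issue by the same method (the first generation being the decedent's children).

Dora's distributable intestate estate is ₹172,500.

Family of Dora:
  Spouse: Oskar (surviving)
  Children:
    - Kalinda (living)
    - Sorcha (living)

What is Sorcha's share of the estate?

The spouse counts as an additional share at the children's level, so there are 3 primary shares of ₹57,500. Oskar takes one such share (₹57,500).
The children's combined portion (₹115,000) is divided into 2 shares of ₹57,500: Kalinda and Sorcha each take ₹57,500.

Sorcha receives ₹57,500.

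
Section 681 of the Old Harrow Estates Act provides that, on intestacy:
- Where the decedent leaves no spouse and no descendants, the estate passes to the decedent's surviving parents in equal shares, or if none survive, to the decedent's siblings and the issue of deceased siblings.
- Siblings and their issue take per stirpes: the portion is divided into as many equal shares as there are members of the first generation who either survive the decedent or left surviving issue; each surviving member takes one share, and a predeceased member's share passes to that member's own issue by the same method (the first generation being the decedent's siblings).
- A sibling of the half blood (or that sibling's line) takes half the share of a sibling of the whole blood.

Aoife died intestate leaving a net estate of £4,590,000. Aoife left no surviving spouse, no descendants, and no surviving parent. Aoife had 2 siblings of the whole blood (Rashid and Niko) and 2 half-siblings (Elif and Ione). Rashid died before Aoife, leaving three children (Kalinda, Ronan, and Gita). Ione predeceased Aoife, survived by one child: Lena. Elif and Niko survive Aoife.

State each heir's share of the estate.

The entire £4,590,000 passes to the siblings and their issue.
Counting each half-blood sibling's line as half a unit, there are 3 units in £4,590,000, so one unit is £1,530,000. Whole-blood lines (Rashid and Niko) take £1,530,000 each; half-blood lines (Elif and Ione) take £765,000 each.
Rashid's share (£1,530,000) is divided into 3 shares of £510,000: Kalinda, Ronan, and Gita each take £510,000.
Ione's share (£765,000) passes entirely to Lena.

Elif: £765,000; Kalinda: £510,000; Ronan: £510,000; Gita: £510,000; Lena: £765,000; Niko: £1,530,000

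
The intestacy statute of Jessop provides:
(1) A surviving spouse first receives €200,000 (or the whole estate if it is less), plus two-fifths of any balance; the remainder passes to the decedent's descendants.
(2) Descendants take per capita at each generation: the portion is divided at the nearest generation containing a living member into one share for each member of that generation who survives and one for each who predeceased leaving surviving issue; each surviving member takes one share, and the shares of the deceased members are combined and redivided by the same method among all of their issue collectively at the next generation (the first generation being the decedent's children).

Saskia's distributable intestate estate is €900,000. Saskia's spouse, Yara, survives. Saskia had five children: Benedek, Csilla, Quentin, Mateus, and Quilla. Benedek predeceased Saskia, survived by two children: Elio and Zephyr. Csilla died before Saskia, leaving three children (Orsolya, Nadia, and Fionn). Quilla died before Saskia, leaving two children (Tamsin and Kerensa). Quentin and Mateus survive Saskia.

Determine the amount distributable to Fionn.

Fionn receives €36,000.

Yara first takes €200,000, leaving a balance of €700,000. Yara then takes two-fifths of the balance (€280,000), for a total of €480,000. The remaining €420,000 passes to the descendants.
The descendants' portion (€420,000) is divided at the children's generation into 5 shares of €84,000. Quentin and Mateus each take €84,000. The 3 shares of the deceased (Benedek, Csilla, and Quilla) are combined into a pool of €252,000.
That pool (€252,000) is divided at the grandchildren's generation equally among Elio, Zephyr, Orsolya, Nadia, Fionn, Tamsin, and Kerensa: €36,000 each.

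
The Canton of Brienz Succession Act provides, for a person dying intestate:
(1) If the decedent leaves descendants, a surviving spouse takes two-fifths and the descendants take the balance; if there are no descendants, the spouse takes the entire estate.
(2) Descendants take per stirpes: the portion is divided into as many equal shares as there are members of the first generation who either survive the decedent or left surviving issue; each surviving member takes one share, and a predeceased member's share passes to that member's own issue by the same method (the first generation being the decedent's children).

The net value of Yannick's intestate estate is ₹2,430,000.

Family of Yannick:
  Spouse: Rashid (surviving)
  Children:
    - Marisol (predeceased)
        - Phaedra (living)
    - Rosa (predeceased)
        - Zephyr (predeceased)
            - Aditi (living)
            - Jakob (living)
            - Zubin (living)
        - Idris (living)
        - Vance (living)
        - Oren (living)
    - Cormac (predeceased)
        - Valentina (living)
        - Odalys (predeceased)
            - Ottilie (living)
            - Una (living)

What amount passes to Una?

Una receives ₹121,500.

Rashid takes two-fifths of ₹2,430,000 = ₹972,000. The remaining ₹1,458,000 passes to the descendants.
The descendants' portion (₹1,458,000) is divided into 3 shares of ₹486,000: Marisol's ₹486,000 share passes to Marisol's issue; Rosa's ₹486,000 share passes to Rosa's issue; Cormac's ₹486,000 share passes to Cormac's issue.
Marisol's share (₹486,000) passes entirely to Phaedra.
Rosa's share (₹486,000) is divided into 4 shares of ₹121,500: Idris, Vance, and Oren each take ₹121,500; Zephyr's ₹121,500 share passes to Zephyr's issue.
Zephyr's share (₹121,500) is divided into 3 shares of ₹40,500: Aditi, Jakob, and Zubin each take ₹40,500.
Cormac's share (₹486,000) is divided into 2 shares of ₹243,000: Valentina takes ₹243,000; Odalys's ₹243,000 share passes to Odalys's issue.
Odalys's share (₹243,000) is divided into 2 shares of ₹121,500: Ottilie and Una each take ₹121,500.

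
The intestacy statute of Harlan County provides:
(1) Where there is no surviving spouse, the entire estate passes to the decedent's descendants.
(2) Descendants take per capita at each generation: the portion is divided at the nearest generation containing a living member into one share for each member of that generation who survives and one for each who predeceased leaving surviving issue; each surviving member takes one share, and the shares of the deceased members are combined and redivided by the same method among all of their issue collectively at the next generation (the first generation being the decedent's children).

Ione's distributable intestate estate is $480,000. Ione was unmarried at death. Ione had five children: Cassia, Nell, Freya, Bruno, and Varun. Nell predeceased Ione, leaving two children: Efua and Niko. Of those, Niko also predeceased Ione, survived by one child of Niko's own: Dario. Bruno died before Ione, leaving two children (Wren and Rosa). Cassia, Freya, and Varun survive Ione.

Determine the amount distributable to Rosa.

The entire $480,000 passes to the descendants.
That amount ($480,000) is divided at the children's generation into 5 shares of $96,000. Cassia, Freya, and Varun each take $96,000. The 2 shares of the deceased (Nell and Bruno) are combined into a pool of $192,000.
That pool ($192,000) is divided at the grandchildren's generation into 4 shares of $48,000. Efua, Wren, and Rosa each take $48,000. The remaining share for the deceased Niko ($48,000) is carried to the next generation.
That pool ($48,000) passes entirely to Dario, the sole taker at the great-grandchildren's generation.

Rosa receives $48,000.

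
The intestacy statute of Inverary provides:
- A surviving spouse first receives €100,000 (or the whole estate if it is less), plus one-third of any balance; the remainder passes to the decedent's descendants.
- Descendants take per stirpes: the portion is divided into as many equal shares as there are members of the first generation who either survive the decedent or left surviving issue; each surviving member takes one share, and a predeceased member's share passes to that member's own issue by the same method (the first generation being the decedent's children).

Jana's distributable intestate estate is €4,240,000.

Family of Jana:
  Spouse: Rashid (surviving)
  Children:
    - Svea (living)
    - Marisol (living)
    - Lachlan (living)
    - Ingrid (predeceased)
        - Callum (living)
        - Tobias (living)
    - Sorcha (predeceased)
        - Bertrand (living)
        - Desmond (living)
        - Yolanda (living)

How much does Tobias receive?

Rashid first takes €100,000, leaving a balance of €4,140,000. Rashid then takes one-third of the balance (€1,380,000), for a total of €1,480,000. The remaining €2,760,000 passes to the descendants.
The descendants' portion (€2,760,000) is divided into 5 shares of €552,000: Svea, Marisol, and Lachlan each take €552,000; Ingrid's €552,000 share passes to Ingrid's issue; Sorcha's €552,000 share passes to Sorcha's issue.
Ingrid's share (€552,000) is divided into 2 shares of €276,000: Callum and Tobias each take €276,000.
Sorcha's share (€552,000) is divided into 3 shares of €184,000: Bertrand, Desmond, and Yolanda each take €184,000.

Tobias receives €276,000.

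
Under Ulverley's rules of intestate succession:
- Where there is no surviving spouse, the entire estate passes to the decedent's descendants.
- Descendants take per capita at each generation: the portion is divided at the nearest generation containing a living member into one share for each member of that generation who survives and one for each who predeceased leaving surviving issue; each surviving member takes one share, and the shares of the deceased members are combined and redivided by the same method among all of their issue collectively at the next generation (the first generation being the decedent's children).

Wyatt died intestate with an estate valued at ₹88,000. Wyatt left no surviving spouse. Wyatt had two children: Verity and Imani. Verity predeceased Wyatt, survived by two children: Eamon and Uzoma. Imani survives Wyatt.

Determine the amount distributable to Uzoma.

The entire ₹88,000 passes to the descendants.
That amount (₹88,000) is divided at the children's generation into 2 shares of ₹44,000. Imani takes ₹44,000. The remaining share for the deceased Verity (₹44,000) is carried to the next generation.
That pool (₹44,000) is divided at the grandchildren's generation equally among Eamon and Uzoma: ₹22,000 each.

Uzoma receives ₹22,000.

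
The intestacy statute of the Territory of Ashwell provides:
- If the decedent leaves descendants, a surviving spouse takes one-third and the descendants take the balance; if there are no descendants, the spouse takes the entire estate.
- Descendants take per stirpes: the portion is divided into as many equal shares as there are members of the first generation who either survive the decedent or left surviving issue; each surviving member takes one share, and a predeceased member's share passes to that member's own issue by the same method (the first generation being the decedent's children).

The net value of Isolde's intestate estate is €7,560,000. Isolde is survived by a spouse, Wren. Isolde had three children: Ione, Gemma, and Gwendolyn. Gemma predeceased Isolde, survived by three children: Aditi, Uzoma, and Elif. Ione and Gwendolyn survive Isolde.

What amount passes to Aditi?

Aditi receives €560,000.

Wren takes one-third of €7,560,000 = €2,520,000. The remaining €5,040,000 passes to the descendants.
The descendants' portion (€5,040,000) is divided into 3 shares of €1,680,000: Ione and Gwendolyn each take €1,680,000; Gemma's €1,680,000 share passes to Gemma's issue.
Gemma's share (€1,680,000) is divided into 3 shares of €560,000: Aditi, Uzoma, and Elif each take €560,000.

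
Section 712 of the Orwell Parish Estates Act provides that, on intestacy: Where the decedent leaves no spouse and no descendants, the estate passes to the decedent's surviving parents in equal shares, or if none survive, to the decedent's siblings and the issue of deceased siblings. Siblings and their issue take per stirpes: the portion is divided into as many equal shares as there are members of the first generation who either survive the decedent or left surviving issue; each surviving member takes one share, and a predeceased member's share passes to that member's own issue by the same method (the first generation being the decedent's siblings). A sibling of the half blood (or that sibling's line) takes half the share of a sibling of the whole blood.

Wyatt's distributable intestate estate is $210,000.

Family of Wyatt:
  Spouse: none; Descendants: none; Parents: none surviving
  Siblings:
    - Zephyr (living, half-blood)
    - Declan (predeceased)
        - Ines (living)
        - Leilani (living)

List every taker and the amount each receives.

The entire $210,000 passes to the siblings and their issue.
Counting each half-blood sibling's line as half a unit, there are 3/2 units in $210,000, so one unit is $140,000. Whole-blood lines (Declan) take $140,000 each; half-blood lines (Zephyr) take $70,000 each.
Declan's share ($140,000) is divided into 2 shares of $70,000: Ines and Leilani each take $70,000.

Zephyr: $70,000; Ines: $70,000; Leilani: $70,000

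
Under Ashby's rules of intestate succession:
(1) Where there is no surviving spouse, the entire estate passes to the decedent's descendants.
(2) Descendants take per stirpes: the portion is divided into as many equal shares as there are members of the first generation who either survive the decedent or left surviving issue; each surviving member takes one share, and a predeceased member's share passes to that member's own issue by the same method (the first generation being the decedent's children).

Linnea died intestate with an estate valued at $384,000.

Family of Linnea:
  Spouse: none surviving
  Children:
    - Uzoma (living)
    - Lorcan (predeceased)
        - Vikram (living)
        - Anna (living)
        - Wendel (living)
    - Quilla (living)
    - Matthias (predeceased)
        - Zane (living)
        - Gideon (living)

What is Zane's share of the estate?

Zane receives $48,000.

The entire $384,000 passes to the descendants.
That amount ($384,000) is divided into 4 shares of $96,000: Uzoma and Quilla each take $96,000; Lorcan's $96,000 share passes to Lorcan's issue; Matthias's $96,000 share passes to Matthias's issue.
Lorcan's share ($96,000) is divided into 3 shares of $32,000: Vikram, Anna, and Wendel each take $32,000.
Matthias's share ($96,000) is divided into 2 shares of $48,000: Zane and Gideon each take $48,000.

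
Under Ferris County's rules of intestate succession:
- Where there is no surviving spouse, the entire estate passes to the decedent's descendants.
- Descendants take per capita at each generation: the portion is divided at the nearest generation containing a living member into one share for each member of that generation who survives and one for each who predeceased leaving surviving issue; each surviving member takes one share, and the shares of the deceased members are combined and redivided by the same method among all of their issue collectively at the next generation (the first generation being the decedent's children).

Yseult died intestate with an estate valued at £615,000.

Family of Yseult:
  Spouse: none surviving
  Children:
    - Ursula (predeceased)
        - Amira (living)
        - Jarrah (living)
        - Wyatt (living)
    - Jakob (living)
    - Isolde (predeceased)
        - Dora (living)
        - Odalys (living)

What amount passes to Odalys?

The entire £615,000 passes to the descendants.
That amount (£615,000) is divided at the children's generation into 3 shares of £205,000. Jakob takes £205,000. The 2 shares of the deceased (Ursula and Isolde) are combined into a pool of £410,000.
That pool (£410,000) is divided at the grandchildren's generation equally among Amira, Jarrah, Wyatt, Dora, and Odalys: £82,000 each.

Odalys receives £82,000.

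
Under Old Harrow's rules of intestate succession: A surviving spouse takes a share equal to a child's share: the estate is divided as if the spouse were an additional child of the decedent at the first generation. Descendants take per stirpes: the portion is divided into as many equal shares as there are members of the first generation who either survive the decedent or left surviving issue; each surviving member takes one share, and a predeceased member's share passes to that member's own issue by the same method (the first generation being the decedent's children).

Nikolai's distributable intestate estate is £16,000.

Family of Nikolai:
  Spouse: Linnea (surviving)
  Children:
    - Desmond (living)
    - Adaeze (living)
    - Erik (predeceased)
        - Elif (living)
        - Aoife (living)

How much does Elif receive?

The spouse counts as an additional share at the children's level, so there are 4 primary shares of £4,000. Linnea takes one such share (£4,000).
The children's combined portion (£12,000) is divided into 3 shares of £4,000: Desmond and Adaeze each take £4,000; Erik's £4,000 share passes to Erik's issue.
Erik's share (£4,000) is divided into 2 shares of £2,000: Elif and Aoife each take £2,000.

Elif receives £2,000.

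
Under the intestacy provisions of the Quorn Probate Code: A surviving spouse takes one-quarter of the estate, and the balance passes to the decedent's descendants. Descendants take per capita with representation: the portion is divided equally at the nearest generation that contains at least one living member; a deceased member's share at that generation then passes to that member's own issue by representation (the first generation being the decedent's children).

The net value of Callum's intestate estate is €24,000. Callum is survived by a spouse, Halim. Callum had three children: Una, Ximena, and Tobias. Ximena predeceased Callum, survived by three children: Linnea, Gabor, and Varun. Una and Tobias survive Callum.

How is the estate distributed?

Halim: €6,000; Una: €6,000; Linnea: €2,000; Gabor: €2,000; Varun: €2,000; Tobias: €6,000

Halim takes one-quarter of €24,000 = €6,000. The remaining €18,000 passes to the descendants.
The descendants' portion (€18,000) is divided into 3 shares of €6,000: Una and Tobias each take €6,000; Ximena's €6,000 share passes to Ximena's issue.
Ximena's share (€6,000) is divided into 3 shares of €2,000: Linnea, Gabor, and Varun each take €2,000.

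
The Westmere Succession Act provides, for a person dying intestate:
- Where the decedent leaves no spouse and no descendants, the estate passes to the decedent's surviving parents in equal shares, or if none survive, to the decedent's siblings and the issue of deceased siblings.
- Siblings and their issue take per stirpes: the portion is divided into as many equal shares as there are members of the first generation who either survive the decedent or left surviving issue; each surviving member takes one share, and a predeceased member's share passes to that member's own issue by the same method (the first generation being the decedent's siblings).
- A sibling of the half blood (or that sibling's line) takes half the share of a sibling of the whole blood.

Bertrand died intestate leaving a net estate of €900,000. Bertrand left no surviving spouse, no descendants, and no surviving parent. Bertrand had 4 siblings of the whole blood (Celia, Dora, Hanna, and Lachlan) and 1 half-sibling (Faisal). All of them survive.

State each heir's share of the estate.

Celia: €200,000; Dora: €200,000; Faisal: €100,000; Hanna: €200,000; Lachlan: €200,000

The entire €900,000 passes to the siblings and their issue.
Counting each half-blood sibling's line as half a unit, there are 9/2 units in €900,000, so one unit is €200,000. Whole-blood lines (Celia, Dora, Hanna, and Lachlan) take €200,000 each; half-blood lines (Faisal) take €100,000 each.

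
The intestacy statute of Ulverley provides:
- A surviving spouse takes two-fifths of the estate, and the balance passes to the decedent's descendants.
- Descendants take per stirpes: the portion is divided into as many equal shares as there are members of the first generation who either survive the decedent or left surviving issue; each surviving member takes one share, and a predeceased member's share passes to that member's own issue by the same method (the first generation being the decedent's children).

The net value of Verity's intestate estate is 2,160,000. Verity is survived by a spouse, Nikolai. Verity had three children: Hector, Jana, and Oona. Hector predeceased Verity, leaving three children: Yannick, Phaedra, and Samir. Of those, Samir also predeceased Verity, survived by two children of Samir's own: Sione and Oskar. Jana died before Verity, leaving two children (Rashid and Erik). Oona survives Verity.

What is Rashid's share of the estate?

Nikolai takes two-fifths of 2,160,000 = 864,000. The remaining 1,296,000 passes to the descendants.
The descendants' portion (1,296,000) is divided into 3 shares of 432,000: Oona takes 432,000; Hector's 432,000 share passes to Hector's issue; Jana's 432,000 share passes to Jana's issue.
Hector's share (432,000) is divided into 3 shares of 144,000: Yannick and Phaedra each take 144,000; Samir's 144,000 share passes to Samir's issue.
Samir's share (144,000) is divided into 2 shares of 72,000: Sione and Oskar each take 72,000.
Jana's share (432,000) is divided into 2 shares of 216,000: Rashid and Erik each take 216,000.

Rashid receives 216,000.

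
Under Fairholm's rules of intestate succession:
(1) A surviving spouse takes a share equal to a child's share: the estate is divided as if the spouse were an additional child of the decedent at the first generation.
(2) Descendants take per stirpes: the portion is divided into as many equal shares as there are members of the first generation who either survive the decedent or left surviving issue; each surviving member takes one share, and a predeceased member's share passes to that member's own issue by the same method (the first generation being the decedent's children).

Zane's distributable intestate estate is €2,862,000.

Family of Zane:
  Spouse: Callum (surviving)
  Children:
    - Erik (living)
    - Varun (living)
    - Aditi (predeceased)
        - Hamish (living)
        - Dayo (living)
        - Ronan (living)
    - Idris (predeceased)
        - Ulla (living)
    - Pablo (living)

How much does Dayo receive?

The spouse counts as an additional share at the children's level, so there are 6 primary shares of €477,000. Callum takes one such share (€477,000).
The children's combined portion (€2,385,000) is divided into 5 shares of €477,000: Erik, Varun, and Pablo each take €477,000; Aditi's €477,000 share passes to Aditi's issue; Idris's €477,000 share passes to Idris's issue.
Aditi's share (€477,000) is divided into 3 shares of €159,000: Hamish, Dayo, and Ronan each take €159,000.
Idris's share (€477,000) passes entirely to Ulla.

Dayo receives €159,000.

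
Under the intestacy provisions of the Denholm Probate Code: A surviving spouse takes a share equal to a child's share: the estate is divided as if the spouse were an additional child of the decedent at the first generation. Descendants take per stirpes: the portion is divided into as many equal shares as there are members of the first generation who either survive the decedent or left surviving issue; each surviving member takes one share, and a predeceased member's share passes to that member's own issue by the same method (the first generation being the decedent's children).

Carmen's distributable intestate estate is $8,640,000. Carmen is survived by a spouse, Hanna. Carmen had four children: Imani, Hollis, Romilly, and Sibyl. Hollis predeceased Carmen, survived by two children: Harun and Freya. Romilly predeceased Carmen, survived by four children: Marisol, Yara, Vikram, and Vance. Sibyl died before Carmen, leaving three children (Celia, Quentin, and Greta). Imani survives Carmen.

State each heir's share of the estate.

Hanna: $1,728,000; Imani: $1,728,000; Harun: $864,000; Freya: $864,000; Marisol: $432,000; Yara: $432,000; Vikram: $432,000; Vance: $432,000; Celia: $576,000; Quentin: $576,000; Greta: $576,000

The spouse counts as an additional share at the children's level, so there are 5 primary shares of $1,728,000. Hanna takes one such share ($1,728,000).
The children's combined portion ($6,912,000) is divided into 4 shares of $1,728,000: Imani takes $1,728,000; Hollis's $1,728,000 share passes to Hollis's issue; Romilly's $1,728,000 share passes to Romilly's issue; Sibyl's $1,728,000 share passes to Sibyl's issue.
Hollis's share ($1,728,000) is divided into 2 shares of $864,000: Harun and Freya each take $864,000.
Romilly's share ($1,728,000) is divided into 4 shares of $432,000: Marisol, Yara, Vikram, and Vance each take $432,000.
Sibyl's share ($1,728,000) is divided into 3 shares of $576,000: Celia, Quentin, and Greta each take $576,000.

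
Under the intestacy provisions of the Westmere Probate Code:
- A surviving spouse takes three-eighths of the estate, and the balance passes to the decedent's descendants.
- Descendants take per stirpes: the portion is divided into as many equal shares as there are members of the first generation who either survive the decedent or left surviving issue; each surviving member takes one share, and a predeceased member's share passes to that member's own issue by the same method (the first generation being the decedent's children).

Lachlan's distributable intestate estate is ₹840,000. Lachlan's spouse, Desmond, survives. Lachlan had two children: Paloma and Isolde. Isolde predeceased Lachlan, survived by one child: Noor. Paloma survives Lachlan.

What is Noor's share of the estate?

Noor receives ₹262,500.

Desmond takes three-eighths of ₹840,000 = ₹315,000. The remaining ₹525,000 passes to the descendants.
The descendants' portion (₹525,000) is divided into 2 shares of ₹262,500: Paloma takes ₹262,500; Isolde's ₹262,500 share passes to Isolde's issue.
Isolde's share (₹262,500) passes entirely to Noor.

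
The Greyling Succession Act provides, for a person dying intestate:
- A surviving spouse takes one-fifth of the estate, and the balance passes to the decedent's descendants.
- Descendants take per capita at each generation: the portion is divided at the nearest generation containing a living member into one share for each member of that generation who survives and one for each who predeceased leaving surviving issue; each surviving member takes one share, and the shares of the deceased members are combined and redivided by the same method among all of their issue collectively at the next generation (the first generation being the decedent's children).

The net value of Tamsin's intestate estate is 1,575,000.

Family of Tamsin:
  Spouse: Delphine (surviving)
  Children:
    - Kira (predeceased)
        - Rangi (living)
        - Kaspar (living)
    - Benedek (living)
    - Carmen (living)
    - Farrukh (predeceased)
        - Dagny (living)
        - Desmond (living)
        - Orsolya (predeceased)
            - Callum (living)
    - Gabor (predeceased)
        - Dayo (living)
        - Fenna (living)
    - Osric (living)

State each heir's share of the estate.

Delphine takes one-fifth of 1,575,000 = 315,000. The remaining 1,260,000 passes to the descendants.
The descendants' portion (1,260,000) is divided at the children's generation into 6 shares of 210,000. Benedek, Carmen, and Osric each take 210,000. The 3 shares of the deceased (Kira, Farrukh, and Gabor) are combined into a pool of 630,000.
That pool (630,000) is divided at the grandchildren's generation into 7 shares of 90,000. Rangi, Kaspar, Dagny, Desmond, Dayo, and Fenna each take 90,000. The remaining share for the deceased Orsolya (90,000) is carried to the next generation.
That pool (90,000) passes entirely to Callum, the sole taker at the great-grandchildren's generation.

Delphine: 315,000; Rangi: 90,000; Kaspar: 90,000; Benedek: 210,000; Carmen: 210,000; Dagny: 90,000; Desmond: 90,000; Callum: 90,000; Dayo: 90,000; Fenna: 90,000; Osric: 210,000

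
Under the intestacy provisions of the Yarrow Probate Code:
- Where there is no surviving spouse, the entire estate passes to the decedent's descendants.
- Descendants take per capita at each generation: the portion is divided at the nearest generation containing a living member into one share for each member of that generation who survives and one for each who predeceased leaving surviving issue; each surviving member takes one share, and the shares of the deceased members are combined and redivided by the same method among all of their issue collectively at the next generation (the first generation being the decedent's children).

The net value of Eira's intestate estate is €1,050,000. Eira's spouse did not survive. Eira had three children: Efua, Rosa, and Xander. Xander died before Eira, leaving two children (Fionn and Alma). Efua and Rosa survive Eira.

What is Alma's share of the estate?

Alma receives €175,000.

The entire €1,050,000 passes to the descendants.
That amount (€1,050,000) is divided at the children's generation into 3 shares of €350,000. Efua and Rosa each take €350,000. The remaining share for the deceased Xander (€350,000) is carried to the next generation.
That pool (€350,000) is divided at the grandchildren's generation equally among Fionn and Alma: €175,000 each.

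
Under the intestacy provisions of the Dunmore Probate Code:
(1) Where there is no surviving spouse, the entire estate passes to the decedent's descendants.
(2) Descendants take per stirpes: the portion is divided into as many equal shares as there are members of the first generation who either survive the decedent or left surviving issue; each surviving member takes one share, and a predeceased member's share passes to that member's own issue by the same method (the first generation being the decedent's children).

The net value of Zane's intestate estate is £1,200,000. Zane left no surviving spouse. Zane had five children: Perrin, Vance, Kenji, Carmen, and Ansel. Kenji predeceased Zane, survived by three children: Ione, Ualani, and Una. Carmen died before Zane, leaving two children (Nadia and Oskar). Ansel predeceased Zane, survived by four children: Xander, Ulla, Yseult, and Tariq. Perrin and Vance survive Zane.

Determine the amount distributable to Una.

Una receives £80,000.

The entire £1,200,000 passes to the descendants.
That amount (£1,200,000) is divided into 5 shares of £240,000: Perrin and Vance each take £240,000; Kenji's £240,000 share passes to Kenji's issue; Carmen's £240,000 share passes to Carmen's issue; Ansel's £240,000 share passes to Ansel's issue.
Kenji's share (£240,000) is divided into 3 shares of £80,000: Ione, Ualani, and Una each take £80,000.
Carmen's share (£240,000) is divided into 2 shares of £120,000: Nadia and Oskar each take £120,000.
Ansel's share (£240,000) is divided into 4 shares of £60,000: Xander, Ulla, Yseult, and Tariq each take £60,000.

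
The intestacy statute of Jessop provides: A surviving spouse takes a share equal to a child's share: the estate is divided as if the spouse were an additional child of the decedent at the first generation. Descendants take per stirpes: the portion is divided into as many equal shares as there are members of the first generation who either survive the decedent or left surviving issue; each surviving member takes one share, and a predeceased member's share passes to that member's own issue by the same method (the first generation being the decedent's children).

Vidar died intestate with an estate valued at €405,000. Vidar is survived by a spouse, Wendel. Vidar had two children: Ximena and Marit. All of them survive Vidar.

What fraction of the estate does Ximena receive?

Ximena receives 1/3 of the estate.

The spouse counts as an additional share at the children's level, so there are 3 primary shares of €135,000. Wendel takes one such share (€135,000).
The children's combined portion (€270,000) is divided into 2 shares of €135,000: Ximena and Marit each take €135,000.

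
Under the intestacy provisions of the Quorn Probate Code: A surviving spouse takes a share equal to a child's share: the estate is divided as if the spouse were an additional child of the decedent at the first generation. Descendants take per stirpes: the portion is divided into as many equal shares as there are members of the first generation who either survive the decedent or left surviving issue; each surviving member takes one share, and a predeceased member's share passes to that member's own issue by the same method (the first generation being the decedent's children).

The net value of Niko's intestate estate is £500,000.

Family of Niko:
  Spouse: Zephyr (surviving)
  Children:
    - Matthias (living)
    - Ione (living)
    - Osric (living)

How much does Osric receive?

Osric receives £125,000.

The spouse counts as an additional share at the children's level, so there are 4 primary shares of £125,000. Zephyr takes one such share (£125,000).
The children's combined portion (£375,000) is divided into 3 shares of £125,000: Matthias, Ione, and Osric each take £125,000.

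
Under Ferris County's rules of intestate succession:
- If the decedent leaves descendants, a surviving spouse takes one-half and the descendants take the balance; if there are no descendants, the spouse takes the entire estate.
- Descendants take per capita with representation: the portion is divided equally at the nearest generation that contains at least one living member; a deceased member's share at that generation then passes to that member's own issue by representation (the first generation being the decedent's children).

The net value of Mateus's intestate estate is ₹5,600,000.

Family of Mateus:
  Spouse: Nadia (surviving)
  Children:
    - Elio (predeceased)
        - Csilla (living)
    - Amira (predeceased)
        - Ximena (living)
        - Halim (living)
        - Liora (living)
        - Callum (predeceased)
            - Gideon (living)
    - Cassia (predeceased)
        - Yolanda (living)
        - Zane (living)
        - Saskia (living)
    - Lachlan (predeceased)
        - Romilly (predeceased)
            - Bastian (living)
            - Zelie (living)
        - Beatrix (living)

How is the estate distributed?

Nadia takes one-half of ₹5,600,000 = ₹2,800,000. The remaining ₹2,800,000 passes to the descendants.
No child survives, so the initial division is made at the grandchildren's generation.
The descendants' portion (₹2,800,000) is divided into 10 shares of ₹280,000: Csilla, Ximena, Halim, Liora, Yolanda, Zane, Saskia, and Beatrix each take ₹280,000; Callum's ₹280,000 share passes to Callum's issue; Romilly's ₹280,000 share passes to Romilly's issue.
Callum's share (₹280,000) passes entirely to Gideon.
Romilly's share (₹280,000) is divided into 2 shares of ₹140,000: Bastian and Zelie each take ₹140,000.

Nadia: ₹2,800,000; Csilla: ₹280,000; Ximena: ₹280,000; Halim: ₹280,000; Liora: ₹280,000; Gideon: ₹280,000; Yolanda: ₹280,000; Zane: ₹280,000; Saskia: ₹280,000; Bastian: ₹140,000; Zelie: ₹140,000; Beatrix: ₹280,000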